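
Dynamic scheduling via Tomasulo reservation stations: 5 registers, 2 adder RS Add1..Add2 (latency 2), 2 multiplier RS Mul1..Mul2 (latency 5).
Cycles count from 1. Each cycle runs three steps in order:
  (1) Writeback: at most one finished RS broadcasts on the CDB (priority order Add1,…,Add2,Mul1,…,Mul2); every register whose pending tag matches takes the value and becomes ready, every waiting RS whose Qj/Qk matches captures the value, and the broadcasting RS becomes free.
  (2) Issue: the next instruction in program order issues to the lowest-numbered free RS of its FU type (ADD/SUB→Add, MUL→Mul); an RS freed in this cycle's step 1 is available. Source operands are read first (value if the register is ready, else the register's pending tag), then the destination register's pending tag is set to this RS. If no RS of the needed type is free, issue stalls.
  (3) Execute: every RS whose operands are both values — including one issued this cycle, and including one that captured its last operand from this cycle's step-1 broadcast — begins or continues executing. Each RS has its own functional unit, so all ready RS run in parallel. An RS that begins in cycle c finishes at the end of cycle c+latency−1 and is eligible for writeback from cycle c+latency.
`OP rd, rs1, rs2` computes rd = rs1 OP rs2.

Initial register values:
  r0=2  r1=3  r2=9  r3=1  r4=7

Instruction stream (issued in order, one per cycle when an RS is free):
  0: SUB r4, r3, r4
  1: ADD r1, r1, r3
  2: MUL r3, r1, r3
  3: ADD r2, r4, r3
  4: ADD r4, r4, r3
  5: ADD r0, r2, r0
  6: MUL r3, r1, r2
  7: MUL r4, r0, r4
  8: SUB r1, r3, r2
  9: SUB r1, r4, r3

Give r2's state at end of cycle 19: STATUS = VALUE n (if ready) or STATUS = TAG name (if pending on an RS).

STATUS = VALUE -2

  c1: issue SUB r4<-Add1  regs: r0:2,r1:3,r2:9,r3:1,r4:Add1
  c2: issue ADD r1<-Add2  regs: r0:2,r1:Add2,r2:9,r3:1,r4:Add1
  c3: CDB Add1=-6; issue MUL r3<-Mul1  regs: r0:2,r1:Add2,r2:9,r3:Mul1,r4:-6
  c4: CDB Add2=4; issue ADD r2<-Add1  regs: r0:2,r1:4,r2:Add1,r3:Mul1,r4:-6
  c5: issue ADD r4<-Add2  regs: r0:2,r1:4,r2:Add1,r3:Mul1,r4:Add2
  c6: stall  regs: r0:2,r1:4,r2:Add1,r3:Mul1,r4:Add2
  c7: stall  regs: r0:2,r1:4,r2:Add1,r3:Mul1,r4:Add2
  c8: stall  regs: r0:2,r1:4,r2:Add1,r3:Mul1,r4:Add2
  c9: CDB Mul1=4; stall  regs: r0:2,r1:4,r2:Add1,r3:4,r4:Add2
  c10: stall  regs: r0:2,r1:4,r2:Add1,r3:4,r4:Add2
  c11: CDB Add1=-2; issue ADD r0<-Add1  regs: r0:Add1,r1:4,r2:-2,r3:4,r4:Add2
  c12: CDB Add2=-2; issue MUL r3<-Mul1  regs: r0:Add1,r1:4,r2:-2,r3:Mul1,r4:-2
  c13: CDB Add1=0; issue MUL r4<-Mul2  regs: r0:0,r1:4,r2:-2,r3:Mul1,r4:Mul2
  c14: issue SUB r1<-Add1  regs: r0:0,r1:Add1,r2:-2,r3:Mul1,r4:Mul2
  c15: issue SUB r1<-Add2  regs: r0:0,r1:Add2,r2:-2,r3:Mul1,r4:Mul2
  c16: -  regs: r0:0,r1:Add2,r2:-2,r3:Mul1,r4:Mul2
  c17: CDB Mul1=-8  regs: r0:0,r1:Add2,r2:-2,r3:-8,r4:Mul2
  c18: CDB Mul2=0  regs: r0:0,r1:Add2,r2:-2,r3:-8,r4:0
  c19: CDB Add1=-6  regs: r0:0,r1:Add2,r2:-2,r3:-8,r4:0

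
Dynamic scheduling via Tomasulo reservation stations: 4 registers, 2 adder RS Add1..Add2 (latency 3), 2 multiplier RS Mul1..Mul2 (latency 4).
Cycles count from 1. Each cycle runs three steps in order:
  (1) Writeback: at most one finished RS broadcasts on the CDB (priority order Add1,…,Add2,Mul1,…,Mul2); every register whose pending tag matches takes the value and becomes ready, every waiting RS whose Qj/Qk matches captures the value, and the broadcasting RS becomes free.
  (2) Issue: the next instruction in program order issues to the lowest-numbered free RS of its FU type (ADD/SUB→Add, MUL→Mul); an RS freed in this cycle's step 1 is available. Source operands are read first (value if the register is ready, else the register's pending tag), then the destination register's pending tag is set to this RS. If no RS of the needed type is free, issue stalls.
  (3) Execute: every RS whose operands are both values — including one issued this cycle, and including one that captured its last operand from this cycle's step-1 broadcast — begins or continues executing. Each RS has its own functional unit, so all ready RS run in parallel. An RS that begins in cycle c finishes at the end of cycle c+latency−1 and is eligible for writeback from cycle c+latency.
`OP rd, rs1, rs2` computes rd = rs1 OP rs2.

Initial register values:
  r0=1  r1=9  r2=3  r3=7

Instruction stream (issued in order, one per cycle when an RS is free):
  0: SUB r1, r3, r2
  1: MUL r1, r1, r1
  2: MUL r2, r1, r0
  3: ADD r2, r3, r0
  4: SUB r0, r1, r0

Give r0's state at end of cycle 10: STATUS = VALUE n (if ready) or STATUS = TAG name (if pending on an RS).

STATUS = TAG Add2

cycle 1: issue SUB r1<-Add1 // r0:1,r1:Add1,r2:3,r3:7
cycle 2: issue MUL r1<-Mul1 // r0:1,r1:Mul1,r2:3,r3:7
cycle 3: issue MUL r2<-Mul2 // r0:1,r1:Mul1,r2:Mul2,r3:7
cycle 4: CDB Add1=4; issue ADD r2<-Add1 // r0:1,r1:Mul1,r2:Add1,r3:7
cycle 5: issue SUB r0<-Add2 // r0:Add2,r1:Mul1,r2:Add1,r3:7
cycle 6: - // r0:Add2,r1:Mul1,r2:Add1,r3:7
cycle 7: CDB Add1=8 // r0:Add2,r1:Mul1,r2:8,r3:7
cycle 8: CDB Mul1=16 // r0:Add2,r1:16,r2:8,r3:7
cycle 9: - // r0:Add2,r1:16,r2:8,r3:7
cycle 10: - // r0:Add2,r1:16,r2:8,r3:7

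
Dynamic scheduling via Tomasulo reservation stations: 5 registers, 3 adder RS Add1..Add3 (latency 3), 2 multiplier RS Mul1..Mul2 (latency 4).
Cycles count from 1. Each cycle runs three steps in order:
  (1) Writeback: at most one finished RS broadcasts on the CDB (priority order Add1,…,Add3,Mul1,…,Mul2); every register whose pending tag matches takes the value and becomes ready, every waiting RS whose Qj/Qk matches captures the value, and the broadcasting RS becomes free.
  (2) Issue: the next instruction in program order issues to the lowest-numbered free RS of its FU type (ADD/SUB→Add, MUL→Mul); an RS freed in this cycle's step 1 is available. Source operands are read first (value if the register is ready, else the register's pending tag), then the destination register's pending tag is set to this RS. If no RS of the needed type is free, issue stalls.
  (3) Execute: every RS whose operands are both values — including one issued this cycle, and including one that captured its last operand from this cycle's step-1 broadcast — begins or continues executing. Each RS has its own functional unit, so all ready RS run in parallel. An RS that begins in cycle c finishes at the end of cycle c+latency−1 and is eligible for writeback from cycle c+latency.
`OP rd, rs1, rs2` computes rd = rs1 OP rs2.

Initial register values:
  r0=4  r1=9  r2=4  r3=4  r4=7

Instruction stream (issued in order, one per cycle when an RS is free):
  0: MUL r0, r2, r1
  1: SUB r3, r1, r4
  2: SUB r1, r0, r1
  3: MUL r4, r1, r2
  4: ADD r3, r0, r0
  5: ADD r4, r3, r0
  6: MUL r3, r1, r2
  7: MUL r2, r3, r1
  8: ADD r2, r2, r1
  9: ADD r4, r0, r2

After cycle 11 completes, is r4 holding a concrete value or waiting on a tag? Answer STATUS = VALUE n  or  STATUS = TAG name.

STATUS = TAG Add3

c1: issue MUL r0<-Mul1 | r0:Mul1,r1:9,r2:4,r3:4,r4:7
c2: issue SUB r3<-Add1 | r0:Mul1,r1:9,r2:4,r3:Add1,r4:7
c3: issue SUB r1<-Add2 | r0:Mul1,r1:Add2,r2:4,r3:Add1,r4:7
c4: issue MUL r4<-Mul2 | r0:Mul1,r1:Add2,r2:4,r3:Add1,r4:Mul2
c5: CDB Add1=2; issue ADD r3<-Add1 | r0:Mul1,r1:Add2,r2:4,r3:Add1,r4:Mul2
c6: CDB Mul1=36; issue ADD r4<-Add3 | r0:36,r1:Add2,r2:4,r3:Add1,r4:Add3
c7: issue MUL r3<-Mul1 | r0:36,r1:Add2,r2:4,r3:Mul1,r4:Add3
c8: stall | r0:36,r1:Add2,r2:4,r3:Mul1,r4:Add3
c9: CDB Add1=72; stall | r0:36,r1:Add2,r2:4,r3:Mul1,r4:Add3
c10: CDB Add2=27; stall | r0:36,r1:27,r2:4,r3:Mul1,r4:Add3
c11: stall | r0:36,r1:27,r2:4,r3:Mul1,r4:Add3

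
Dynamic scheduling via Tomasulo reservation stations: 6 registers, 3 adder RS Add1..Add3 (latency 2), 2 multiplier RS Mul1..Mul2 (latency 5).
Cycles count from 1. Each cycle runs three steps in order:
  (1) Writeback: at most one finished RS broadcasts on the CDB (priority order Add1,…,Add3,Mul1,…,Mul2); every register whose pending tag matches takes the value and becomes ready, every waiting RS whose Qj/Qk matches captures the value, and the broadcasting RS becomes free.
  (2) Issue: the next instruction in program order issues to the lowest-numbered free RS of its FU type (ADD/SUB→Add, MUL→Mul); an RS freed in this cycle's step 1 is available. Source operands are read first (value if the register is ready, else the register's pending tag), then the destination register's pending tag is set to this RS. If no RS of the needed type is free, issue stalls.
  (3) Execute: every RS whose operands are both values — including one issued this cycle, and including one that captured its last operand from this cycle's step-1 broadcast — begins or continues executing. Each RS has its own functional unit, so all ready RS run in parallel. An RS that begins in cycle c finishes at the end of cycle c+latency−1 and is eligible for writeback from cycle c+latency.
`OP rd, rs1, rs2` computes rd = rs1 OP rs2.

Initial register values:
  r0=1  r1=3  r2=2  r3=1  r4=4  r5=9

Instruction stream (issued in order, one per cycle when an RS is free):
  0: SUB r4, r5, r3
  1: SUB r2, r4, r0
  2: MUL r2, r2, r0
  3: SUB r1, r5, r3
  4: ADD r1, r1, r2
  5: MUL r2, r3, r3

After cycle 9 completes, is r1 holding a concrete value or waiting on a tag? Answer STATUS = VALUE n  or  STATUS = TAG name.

STATUS = TAG Add2

cycle 1: issue SUB r4<-Add1 // r0:1,r1:3,r2:2,r3:1,r4:Add1,r5:9
cycle 2: issue SUB r2<-Add2 // r0:1,r1:3,r2:Add2,r3:1,r4:Add1,r5:9
cycle 3: CDB Add1=8; issue MUL r2<-Mul1 // r0:1,r1:3,r2:Mul1,r3:1,r4:8,r5:9
cycle 4: issue SUB r1<-Add1 // r0:1,r1:Add1,r2:Mul1,r3:1,r4:8,r5:9
cycle 5: CDB Add2=7; issue ADD r1<-Add2 // r0:1,r1:Add2,r2:Mul1,r3:1,r4:8,r5:9
cycle 6: CDB Add1=8; issue MUL r2<-Mul2 // r0:1,r1:Add2,r2:Mul2,r3:1,r4:8,r5:9
cycle 7: - // r0:1,r1:Add2,r2:Mul2,r3:1,r4:8,r5:9
cycle 8: - // r0:1,r1:Add2,r2:Mul2,r3:1,r4:8,r5:9
cycle 9: - // r0:1,r1:Add2,r2:Mul2,r3:1,r4:8,r5:9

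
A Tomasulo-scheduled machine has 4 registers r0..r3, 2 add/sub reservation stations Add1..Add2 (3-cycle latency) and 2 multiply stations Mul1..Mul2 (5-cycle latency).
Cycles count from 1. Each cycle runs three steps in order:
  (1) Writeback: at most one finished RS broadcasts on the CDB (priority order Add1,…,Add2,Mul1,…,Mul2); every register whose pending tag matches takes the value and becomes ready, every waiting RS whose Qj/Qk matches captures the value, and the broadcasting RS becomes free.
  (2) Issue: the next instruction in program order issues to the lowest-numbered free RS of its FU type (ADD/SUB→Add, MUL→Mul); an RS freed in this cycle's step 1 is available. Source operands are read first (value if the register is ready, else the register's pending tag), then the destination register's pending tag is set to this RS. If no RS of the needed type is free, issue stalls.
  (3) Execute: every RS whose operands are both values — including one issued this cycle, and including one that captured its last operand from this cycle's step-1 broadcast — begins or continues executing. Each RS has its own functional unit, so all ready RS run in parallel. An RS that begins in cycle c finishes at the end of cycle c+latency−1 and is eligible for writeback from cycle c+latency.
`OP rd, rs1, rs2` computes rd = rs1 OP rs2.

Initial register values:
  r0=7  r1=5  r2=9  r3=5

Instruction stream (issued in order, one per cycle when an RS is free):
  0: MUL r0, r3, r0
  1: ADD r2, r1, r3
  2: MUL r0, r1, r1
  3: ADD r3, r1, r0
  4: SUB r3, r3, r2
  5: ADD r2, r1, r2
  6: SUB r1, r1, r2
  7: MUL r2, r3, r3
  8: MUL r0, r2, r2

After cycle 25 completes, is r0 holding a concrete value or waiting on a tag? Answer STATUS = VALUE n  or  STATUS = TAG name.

c1: issue MUL r0<-Mul1 | r0:Mul1,r1:5,r2:9,r3:5
c2: issue ADD r2<-Add1 | r0:Mul1,r1:5,r2:Add1,r3:5
c3: issue MUL r0<-Mul2 | r0:Mul2,r1:5,r2:Add1,r3:5
c4: issue ADD r3<-Add2 | r0:Mul2,r1:5,r2:Add1,r3:Add2
c5: CDB Add1=10; issue SUB r3<-Add1 | r0:Mul2,r1:5,r2:10,r3:Add1
c6: CDB Mul1=35; stall | r0:Mul2,r1:5,r2:10,r3:Add1
c7: stall | r0:Mul2,r1:5,r2:10,r3:Add1
c8: CDB Mul2=25; stall | r0:25,r1:5,r2:10,r3:Add1
c9: stall | r0:25,r1:5,r2:10,r3:Add1
c10: stall | r0:25,r1:5,r2:10,r3:Add1
c11: CDB Add2=30; issue ADD r2<-Add2 | r0:25,r1:5,r2:Add2,r3:Add1
c12: stall | r0:25,r1:5,r2:Add2,r3:Add1
c13: stall | r0:25,r1:5,r2:Add2,r3:Add1
c14: CDB Add1=20; issue SUB r1<-Add1 | r0:25,r1:Add1,r2:Add2,r3:20
c15: CDB Add2=15; issue MUL r2<-Mul1 | r0:25,r1:Add1,r2:Mul1,r3:20
c16: issue MUL r0<-Mul2 | r0:Mul2,r1:Add1,r2:Mul1,r3:20
c17: - | r0:Mul2,r1:Add1,r2:Mul1,r3:20
c18: CDB Add1=-10 | r0:Mul2,r1:-10,r2:Mul1,r3:20
c19: - | r0:Mul2,r1:-10,r2:Mul1,r3:20
c20: CDB Mul1=400 | r0:Mul2,r1:-10,r2:400,r3:20
c21: - | r0:Mul2,r1:-10,r2:400,r3:20
c22: - | r0:Mul2,r1:-10,r2:400,r3:20
c23: - | r0:Mul2,r1:-10,r2:400,r3:20
c24: - | r0:Mul2,r1:-10,r2:400,r3:20
c25: CDB Mul2=160000 | r0:160000,r1:-10,r2:400,r3:20

STATUS = VALUE 160000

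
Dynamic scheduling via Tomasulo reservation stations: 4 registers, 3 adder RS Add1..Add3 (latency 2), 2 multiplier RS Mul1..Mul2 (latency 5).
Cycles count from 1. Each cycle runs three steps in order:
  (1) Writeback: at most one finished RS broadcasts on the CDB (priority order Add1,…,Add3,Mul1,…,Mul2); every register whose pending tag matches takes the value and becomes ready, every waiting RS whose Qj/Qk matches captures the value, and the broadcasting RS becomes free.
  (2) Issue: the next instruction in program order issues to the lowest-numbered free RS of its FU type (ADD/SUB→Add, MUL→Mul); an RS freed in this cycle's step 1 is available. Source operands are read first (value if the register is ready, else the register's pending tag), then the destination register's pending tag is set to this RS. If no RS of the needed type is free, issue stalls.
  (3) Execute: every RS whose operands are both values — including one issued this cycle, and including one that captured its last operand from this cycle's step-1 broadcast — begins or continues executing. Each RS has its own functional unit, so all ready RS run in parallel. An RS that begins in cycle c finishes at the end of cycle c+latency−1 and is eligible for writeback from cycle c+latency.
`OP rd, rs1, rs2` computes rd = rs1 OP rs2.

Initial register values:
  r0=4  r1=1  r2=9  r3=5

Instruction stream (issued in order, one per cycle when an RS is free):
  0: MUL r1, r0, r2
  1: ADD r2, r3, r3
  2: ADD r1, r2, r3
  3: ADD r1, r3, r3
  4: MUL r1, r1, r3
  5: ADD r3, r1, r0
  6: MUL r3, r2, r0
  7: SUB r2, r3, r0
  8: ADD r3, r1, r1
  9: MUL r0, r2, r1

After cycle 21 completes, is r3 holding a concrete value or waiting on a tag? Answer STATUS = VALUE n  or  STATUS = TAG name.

STATUS = VALUE 100

  c1: issue MUL r1<-Mul1  regs: r0:4,r1:Mul1,r2:9,r3:5
  c2: issue ADD r2<-Add1  regs: r0:4,r1:Mul1,r2:Add1,r3:5
  c3: issue ADD r1<-Add2  regs: r0:4,r1:Add2,r2:Add1,r3:5
  c4: CDB Add1=10; issue ADD r1<-Add1  regs: r0:4,r1:Add1,r2:10,r3:5
  c5: issue MUL r1<-Mul2  regs: r0:4,r1:Mul2,r2:10,r3:5
  c6: CDB Add1=10; issue ADD r3<-Add1  regs: r0:4,r1:Mul2,r2:10,r3:Add1
  c7: CDB Add2=15; stall  regs: r0:4,r1:Mul2,r2:10,r3:Add1
  c8: CDB Mul1=36; issue MUL r3<-Mul1  regs: r0:4,r1:Mul2,r2:10,r3:Mul1
  c9: issue SUB r2<-Add2  regs: r0:4,r1:Mul2,r2:Add2,r3:Mul1
  c10: issue ADD r3<-Add3  regs: r0:4,r1:Mul2,r2:Add2,r3:Add3
  c11: CDB Mul2=50; issue MUL r0<-Mul2  regs: r0:Mul2,r1:50,r2:Add2,r3:Add3
  c12: -  regs: r0:Mul2,r1:50,r2:Add2,r3:Add3
  c13: CDB Add1=54  regs: r0:Mul2,r1:50,r2:Add2,r3:Add3
  c14: CDB Add3=100  regs: r0:Mul2,r1:50,r2:Add2,r3:100
  c15: CDB Mul1=40  regs: r0:Mul2,r1:50,r2:Add2,r3:100
  c16: -  regs: r0:Mul2,r1:50,r2:Add2,r3:100
  c17: CDB Add2=36  regs: r0:Mul2,r1:50,r2:36,r3:100
  c18: -  regs: r0:Mul2,r1:50,r2:36,r3:100
  c19: -  regs: r0:Mul2,r1:50,r2:36,r3:100
  c20: -  regs: r0:Mul2,r1:50,r2:36,r3:100
  c21: -  regs: r0:Mul2,r1:50,r2:36,r3:100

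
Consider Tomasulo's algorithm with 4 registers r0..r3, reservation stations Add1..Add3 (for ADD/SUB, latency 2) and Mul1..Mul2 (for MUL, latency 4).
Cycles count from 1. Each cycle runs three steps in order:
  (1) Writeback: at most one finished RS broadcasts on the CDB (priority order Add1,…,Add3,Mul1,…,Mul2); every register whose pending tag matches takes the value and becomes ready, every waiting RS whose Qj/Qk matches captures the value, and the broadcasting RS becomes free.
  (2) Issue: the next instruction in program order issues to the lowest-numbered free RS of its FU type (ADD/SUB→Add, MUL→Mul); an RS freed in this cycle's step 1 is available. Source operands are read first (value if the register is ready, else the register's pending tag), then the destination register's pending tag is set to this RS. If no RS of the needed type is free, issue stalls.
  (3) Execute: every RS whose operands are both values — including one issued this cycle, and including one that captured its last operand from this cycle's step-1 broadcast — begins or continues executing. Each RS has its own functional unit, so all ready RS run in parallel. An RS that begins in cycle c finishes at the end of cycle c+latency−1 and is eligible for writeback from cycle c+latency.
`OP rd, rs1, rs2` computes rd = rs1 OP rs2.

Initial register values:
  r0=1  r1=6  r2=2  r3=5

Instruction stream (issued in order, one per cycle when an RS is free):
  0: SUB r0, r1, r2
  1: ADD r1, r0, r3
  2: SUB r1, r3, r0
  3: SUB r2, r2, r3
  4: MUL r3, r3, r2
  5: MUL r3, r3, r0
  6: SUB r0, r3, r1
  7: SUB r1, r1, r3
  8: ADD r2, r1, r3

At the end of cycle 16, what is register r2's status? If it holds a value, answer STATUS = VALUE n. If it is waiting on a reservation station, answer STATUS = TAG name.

STATUS = TAG Add3

c1: issue SUB r0<-Add1 | r0:Add1,r1:6,r2:2,r3:5
c2: issue ADD r1<-Add2 | r0:Add1,r1:Add2,r2:2,r3:5
c3: CDB Add1=4; issue SUB r1<-Add1 | r0:4,r1:Add1,r2:2,r3:5
c4: issue SUB r2<-Add3 | r0:4,r1:Add1,r2:Add3,r3:5
c5: CDB Add1=1; issue MUL r3<-Mul1 | r0:4,r1:1,r2:Add3,r3:Mul1
c6: CDB Add2=9; issue MUL r3<-Mul2 | r0:4,r1:1,r2:Add3,r3:Mul2
c7: CDB Add3=-3; issue SUB r0<-Add1 | r0:Add1,r1:1,r2:-3,r3:Mul2
c8: issue SUB r1<-Add2 | r0:Add1,r1:Add2,r2:-3,r3:Mul2
c9: issue ADD r2<-Add3 | r0:Add1,r1:Add2,r2:Add3,r3:Mul2
c10: - | r0:Add1,r1:Add2,r2:Add3,r3:Mul2
c11: CDB Mul1=-15 | r0:Add1,r1:Add2,r2:Add3,r3:Mul2
c12: - | r0:Add1,r1:Add2,r2:Add3,r3:Mul2
c13: - | r0:Add1,r1:Add2,r2:Add3,r3:Mul2
c14: - | r0:Add1,r1:Add2,r2:Add3,r3:Mul2
c15: CDB Mul2=-60 | r0:Add1,r1:Add2,r2:Add3,r3:-60
c16: - | r0:Add1,r1:Add2,r2:Add3,r3:-60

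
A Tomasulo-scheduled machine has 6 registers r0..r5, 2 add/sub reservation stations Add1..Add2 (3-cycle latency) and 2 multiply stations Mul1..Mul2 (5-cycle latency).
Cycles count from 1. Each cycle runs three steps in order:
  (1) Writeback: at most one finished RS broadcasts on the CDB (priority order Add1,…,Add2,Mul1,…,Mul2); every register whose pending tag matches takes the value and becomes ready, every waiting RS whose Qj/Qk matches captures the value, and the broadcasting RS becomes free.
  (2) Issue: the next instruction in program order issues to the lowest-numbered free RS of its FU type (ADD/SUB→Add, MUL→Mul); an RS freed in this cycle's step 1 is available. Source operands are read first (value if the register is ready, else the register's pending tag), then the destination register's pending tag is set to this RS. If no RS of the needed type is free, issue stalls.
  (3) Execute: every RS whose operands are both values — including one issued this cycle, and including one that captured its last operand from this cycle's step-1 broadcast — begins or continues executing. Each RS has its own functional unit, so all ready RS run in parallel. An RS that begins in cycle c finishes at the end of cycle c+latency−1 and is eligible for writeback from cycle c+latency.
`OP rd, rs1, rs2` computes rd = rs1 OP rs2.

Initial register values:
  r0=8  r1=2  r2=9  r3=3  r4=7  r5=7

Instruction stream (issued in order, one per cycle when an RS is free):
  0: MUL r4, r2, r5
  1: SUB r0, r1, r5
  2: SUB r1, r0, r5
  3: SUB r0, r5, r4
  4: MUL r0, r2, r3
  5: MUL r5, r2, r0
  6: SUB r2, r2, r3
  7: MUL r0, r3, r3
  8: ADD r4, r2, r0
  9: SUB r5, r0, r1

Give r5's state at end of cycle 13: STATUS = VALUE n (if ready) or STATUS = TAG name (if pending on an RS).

STATUS = TAG Mul2

cycle 1: issue MUL r4<-Mul1 // r0:8,r1:2,r2:9,r3:3,r4:Mul1,r5:7
cycle 2: issue SUB r0<-Add1 // r0:Add1,r1:2,r2:9,r3:3,r4:Mul1,r5:7
cycle 3: issue SUB r1<-Add2 // r0:Add1,r1:Add2,r2:9,r3:3,r4:Mul1,r5:7
cycle 4: stall // r0:Add1,r1:Add2,r2:9,r3:3,r4:Mul1,r5:7
cycle 5: CDB Add1=-5; issue SUB r0<-Add1 // r0:Add1,r1:Add2,r2:9,r3:3,r4:Mul1,r5:7
cycle 6: CDB Mul1=63; issue MUL r0<-Mul1 // r0:Mul1,r1:Add2,r2:9,r3:3,r4:63,r5:7
cycle 7: issue MUL r5<-Mul2 // r0:Mul1,r1:Add2,r2:9,r3:3,r4:63,r5:Mul2
cycle 8: CDB Add2=-12; issue SUB r2<-Add2 // r0:Mul1,r1:-12,r2:Add2,r3:3,r4:63,r5:Mul2
cycle 9: CDB Add1=-56; stall // r0:Mul1,r1:-12,r2:Add2,r3:3,r4:63,r5:Mul2
cycle 10: stall // r0:Mul1,r1:-12,r2:Add2,r3:3,r4:63,r5:Mul2
cycle 11: CDB Add2=6; stall // r0:Mul1,r1:-12,r2:6,r3:3,r4:63,r5:Mul2
cycle 12: CDB Mul1=27; issue MUL r0<-Mul1 // r0:Mul1,r1:-12,r2:6,r3:3,r4:63,r5:Mul2
cycle 13: issue ADD r4<-Add1 // r0:Mul1,r1:-12,r2:6,r3:3,r4:Add1,r5:Mul2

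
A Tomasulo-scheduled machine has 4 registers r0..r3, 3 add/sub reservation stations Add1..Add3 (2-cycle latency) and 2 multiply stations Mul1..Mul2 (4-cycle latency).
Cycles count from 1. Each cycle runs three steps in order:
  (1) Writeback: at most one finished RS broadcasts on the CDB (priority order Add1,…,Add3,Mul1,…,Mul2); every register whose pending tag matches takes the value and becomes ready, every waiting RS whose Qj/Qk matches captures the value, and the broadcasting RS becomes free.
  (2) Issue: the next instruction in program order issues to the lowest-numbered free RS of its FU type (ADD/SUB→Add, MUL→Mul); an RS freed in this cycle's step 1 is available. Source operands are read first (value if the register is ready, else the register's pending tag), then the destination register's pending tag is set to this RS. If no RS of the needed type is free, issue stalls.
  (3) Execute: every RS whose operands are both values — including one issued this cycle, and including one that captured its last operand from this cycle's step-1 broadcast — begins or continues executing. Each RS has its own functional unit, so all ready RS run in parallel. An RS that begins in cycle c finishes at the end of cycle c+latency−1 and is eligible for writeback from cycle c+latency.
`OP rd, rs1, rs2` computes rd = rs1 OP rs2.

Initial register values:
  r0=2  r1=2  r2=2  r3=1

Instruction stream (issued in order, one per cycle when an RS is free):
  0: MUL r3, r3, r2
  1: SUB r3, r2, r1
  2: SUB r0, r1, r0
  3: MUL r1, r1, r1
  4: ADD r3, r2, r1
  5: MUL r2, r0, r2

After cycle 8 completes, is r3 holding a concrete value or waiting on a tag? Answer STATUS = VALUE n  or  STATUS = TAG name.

  c1: issue MUL r3<-Mul1  regs: r0:2,r1:2,r2:2,r3:Mul1
  c2: issue SUB r3<-Add1  regs: r0:2,r1:2,r2:2,r3:Add1
  c3: issue SUB r0<-Add2  regs: r0:Add2,r1:2,r2:2,r3:Add1
  c4: CDB Add1=0; issue MUL r1<-Mul2  regs: r0:Add2,r1:Mul2,r2:2,r3:0
  c5: CDB Add2=0; issue ADD r3<-Add1  regs: r0:0,r1:Mul2,r2:2,r3:Add1
  c6: CDB Mul1=2; issue MUL r2<-Mul1  regs: r0:0,r1:Mul2,r2:Mul1,r3:Add1
  c7: -  regs: r0:0,r1:Mul2,r2:Mul1,r3:Add1
  c8: CDB Mul2=4  regs: r0:0,r1:4,r2:Mul1,r3:Add1

STATUS = TAG Add1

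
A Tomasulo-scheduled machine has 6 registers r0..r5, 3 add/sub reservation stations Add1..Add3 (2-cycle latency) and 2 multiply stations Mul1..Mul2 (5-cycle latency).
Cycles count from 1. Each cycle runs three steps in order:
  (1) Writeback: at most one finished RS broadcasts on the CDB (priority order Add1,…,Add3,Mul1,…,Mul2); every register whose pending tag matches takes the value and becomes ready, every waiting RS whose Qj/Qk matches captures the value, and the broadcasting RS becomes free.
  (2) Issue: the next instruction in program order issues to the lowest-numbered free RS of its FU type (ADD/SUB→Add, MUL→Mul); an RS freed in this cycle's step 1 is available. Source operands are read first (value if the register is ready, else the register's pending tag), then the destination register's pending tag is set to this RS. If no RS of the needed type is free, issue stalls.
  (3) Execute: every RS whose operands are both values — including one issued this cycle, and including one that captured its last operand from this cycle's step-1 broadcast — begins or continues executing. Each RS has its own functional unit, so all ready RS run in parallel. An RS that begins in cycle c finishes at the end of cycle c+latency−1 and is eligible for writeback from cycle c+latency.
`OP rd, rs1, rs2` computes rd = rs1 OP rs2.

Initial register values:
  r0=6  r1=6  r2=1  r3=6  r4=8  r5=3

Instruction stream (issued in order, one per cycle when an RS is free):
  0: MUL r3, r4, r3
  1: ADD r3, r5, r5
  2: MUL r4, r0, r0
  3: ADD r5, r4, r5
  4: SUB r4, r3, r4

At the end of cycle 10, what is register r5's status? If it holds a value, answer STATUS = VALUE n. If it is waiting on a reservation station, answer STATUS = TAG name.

STATUS = VALUE 39

c1: issue MUL r3<-Mul1 | r0:6,r1:6,r2:1,r3:Mul1,r4:8,r5:3
c2: issue ADD r3<-Add1 | r0:6,r1:6,r2:1,r3:Add1,r4:8,r5:3
c3: issue MUL r4<-Mul2 | r0:6,r1:6,r2:1,r3:Add1,r4:Mul2,r5:3
c4: CDB Add1=6; issue ADD r5<-Add1 | r0:6,r1:6,r2:1,r3:6,r4:Mul2,r5:Add1
c5: issue SUB r4<-Add2 | r0:6,r1:6,r2:1,r3:6,r4:Add2,r5:Add1
c6: CDB Mul1=48 | r0:6,r1:6,r2:1,r3:6,r4:Add2,r5:Add1
c7: - | r0:6,r1:6,r2:1,r3:6,r4:Add2,r5:Add1
c8: CDB Mul2=36 | r0:6,r1:6,r2:1,r3:6,r4:Add2,r5:Add1
c9: - | r0:6,r1:6,r2:1,r3:6,r4:Add2,r5:Add1
c10: CDB Add1=39 | r0:6,r1:6,r2:1,r3:6,r4:Add2,r5:39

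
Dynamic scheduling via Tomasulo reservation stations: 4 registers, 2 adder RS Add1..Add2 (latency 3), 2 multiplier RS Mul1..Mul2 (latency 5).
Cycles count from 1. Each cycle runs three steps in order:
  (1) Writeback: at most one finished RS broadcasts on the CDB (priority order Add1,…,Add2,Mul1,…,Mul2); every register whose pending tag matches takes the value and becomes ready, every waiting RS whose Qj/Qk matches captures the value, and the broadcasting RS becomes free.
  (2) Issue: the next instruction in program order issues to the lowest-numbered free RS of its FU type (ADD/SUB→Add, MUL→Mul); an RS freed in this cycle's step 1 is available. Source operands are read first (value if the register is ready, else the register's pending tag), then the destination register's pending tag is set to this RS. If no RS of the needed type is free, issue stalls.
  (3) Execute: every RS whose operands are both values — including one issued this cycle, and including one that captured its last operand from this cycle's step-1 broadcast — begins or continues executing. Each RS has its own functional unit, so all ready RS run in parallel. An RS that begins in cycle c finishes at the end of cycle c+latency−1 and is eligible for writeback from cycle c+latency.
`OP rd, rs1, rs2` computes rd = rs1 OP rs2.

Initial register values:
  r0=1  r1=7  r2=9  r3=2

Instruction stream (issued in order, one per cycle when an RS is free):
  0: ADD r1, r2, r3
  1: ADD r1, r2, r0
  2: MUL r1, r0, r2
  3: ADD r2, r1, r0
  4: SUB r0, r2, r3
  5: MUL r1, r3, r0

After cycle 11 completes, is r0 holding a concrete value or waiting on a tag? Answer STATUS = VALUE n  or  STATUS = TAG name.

STATUS = TAG Add2

cycle 1: issue ADD r1<-Add1 // r0:1,r1:Add1,r2:9,r3:2
cycle 2: issue ADD r1<-Add2 // r0:1,r1:Add2,r2:9,r3:2
cycle 3: issue MUL r1<-Mul1 // r0:1,r1:Mul1,r2:9,r3:2
cycle 4: CDB Add1=11; issue ADD r2<-Add1 // r0:1,r1:Mul1,r2:Add1,r3:2
cycle 5: CDB Add2=10; issue SUB r0<-Add2 // r0:Add2,r1:Mul1,r2:Add1,r3:2
cycle 6: issue MUL r1<-Mul2 // r0:Add2,r1:Mul2,r2:Add1,r3:2
cycle 7: - // r0:Add2,r1:Mul2,r2:Add1,r3:2
cycle 8: CDB Mul1=9 // r0:Add2,r1:Mul2,r2:Add1,r3:2
cycle 9: - // r0:Add2,r1:Mul2,r2:Add1,r3:2
cycle 10: - // r0:Add2,r1:Mul2,r2:Add1,r3:2
cycle 11: CDB Add1=10 // r0:Add2,r1:Mul2,r2:10,r3:2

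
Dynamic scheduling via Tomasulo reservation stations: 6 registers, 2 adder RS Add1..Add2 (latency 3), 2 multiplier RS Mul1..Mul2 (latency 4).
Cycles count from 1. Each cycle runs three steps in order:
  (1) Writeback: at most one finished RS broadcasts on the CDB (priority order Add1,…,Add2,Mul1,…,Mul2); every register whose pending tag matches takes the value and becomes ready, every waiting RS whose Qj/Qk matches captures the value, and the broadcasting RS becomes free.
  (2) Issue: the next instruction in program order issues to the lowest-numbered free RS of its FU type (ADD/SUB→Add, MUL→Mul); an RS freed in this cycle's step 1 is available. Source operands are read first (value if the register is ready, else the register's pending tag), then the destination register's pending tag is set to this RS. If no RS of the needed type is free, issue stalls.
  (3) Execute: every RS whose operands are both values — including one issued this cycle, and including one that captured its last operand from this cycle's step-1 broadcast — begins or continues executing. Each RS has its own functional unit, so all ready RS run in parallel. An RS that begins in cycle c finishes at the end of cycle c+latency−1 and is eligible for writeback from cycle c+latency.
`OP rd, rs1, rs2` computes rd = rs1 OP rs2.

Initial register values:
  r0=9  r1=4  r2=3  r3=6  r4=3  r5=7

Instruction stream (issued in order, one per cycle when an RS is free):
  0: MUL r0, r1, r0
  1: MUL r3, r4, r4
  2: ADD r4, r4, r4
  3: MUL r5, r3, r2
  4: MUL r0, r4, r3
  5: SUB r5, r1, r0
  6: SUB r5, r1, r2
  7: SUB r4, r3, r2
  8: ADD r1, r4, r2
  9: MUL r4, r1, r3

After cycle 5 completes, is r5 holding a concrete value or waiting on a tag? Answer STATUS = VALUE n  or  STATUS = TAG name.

c1: issue MUL r0<-Mul1 | r0:Mul1,r1:4,r2:3,r3:6,r4:3,r5:7
c2: issue MUL r3<-Mul2 | r0:Mul1,r1:4,r2:3,r3:Mul2,r4:3,r5:7
c3: issue ADD r4<-Add1 | r0:Mul1,r1:4,r2:3,r3:Mul2,r4:Add1,r5:7
c4: stall | r0:Mul1,r1:4,r2:3,r3:Mul2,r4:Add1,r5:7
c5: CDB Mul1=36; issue MUL r5<-Mul1 | r0:36,r1:4,r2:3,r3:Mul2,r4:Add1,r5:Mul1

STATUS = TAG Mul1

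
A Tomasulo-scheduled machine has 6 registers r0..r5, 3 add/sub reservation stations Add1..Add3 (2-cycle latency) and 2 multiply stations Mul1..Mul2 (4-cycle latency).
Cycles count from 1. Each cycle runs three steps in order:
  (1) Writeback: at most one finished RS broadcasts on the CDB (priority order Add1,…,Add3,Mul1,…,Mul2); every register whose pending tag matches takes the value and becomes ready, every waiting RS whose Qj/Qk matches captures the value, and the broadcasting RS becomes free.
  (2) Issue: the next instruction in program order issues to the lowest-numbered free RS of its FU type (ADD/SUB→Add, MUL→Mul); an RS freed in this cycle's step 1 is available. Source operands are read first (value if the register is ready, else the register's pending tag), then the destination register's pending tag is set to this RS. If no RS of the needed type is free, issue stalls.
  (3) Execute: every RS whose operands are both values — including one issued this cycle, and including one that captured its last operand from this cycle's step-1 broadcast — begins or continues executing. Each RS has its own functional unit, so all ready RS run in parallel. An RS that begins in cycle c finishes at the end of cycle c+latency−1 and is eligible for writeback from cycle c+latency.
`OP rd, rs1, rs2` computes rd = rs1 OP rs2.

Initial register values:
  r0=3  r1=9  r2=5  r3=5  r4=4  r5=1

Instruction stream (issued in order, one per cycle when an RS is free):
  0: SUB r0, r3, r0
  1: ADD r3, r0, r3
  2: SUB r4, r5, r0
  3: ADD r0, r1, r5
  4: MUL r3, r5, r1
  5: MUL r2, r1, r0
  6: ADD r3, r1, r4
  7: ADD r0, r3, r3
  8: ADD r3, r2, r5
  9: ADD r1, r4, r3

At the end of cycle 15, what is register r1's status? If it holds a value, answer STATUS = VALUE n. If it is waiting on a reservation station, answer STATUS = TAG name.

c1: issue SUB r0<-Add1 | r0:Add1,r1:9,r2:5,r3:5,r4:4,r5:1
c2: issue ADD r3<-Add2 | r0:Add1,r1:9,r2:5,r3:Add2,r4:4,r5:1
c3: CDB Add1=2; issue SUB r4<-Add1 | r0:2,r1:9,r2:5,r3:Add2,r4:Add1,r5:1
c4: issue ADD r0<-Add3 | r0:Add3,r1:9,r2:5,r3:Add2,r4:Add1,r5:1
c5: CDB Add1=-1; issue MUL r3<-Mul1 | r0:Add3,r1:9,r2:5,r3:Mul1,r4:-1,r5:1
c6: CDB Add2=7; issue MUL r2<-Mul2 | r0:Add3,r1:9,r2:Mul2,r3:Mul1,r4:-1,r5:1
c7: CDB Add3=10; issue ADD r3<-Add1 | r0:10,r1:9,r2:Mul2,r3:Add1,r4:-1,r5:1
c8: issue ADD r0<-Add2 | r0:Add2,r1:9,r2:Mul2,r3:Add1,r4:-1,r5:1
c9: CDB Add1=8; issue ADD r3<-Add1 | r0:Add2,r1:9,r2:Mul2,r3:Add1,r4:-1,r5:1
c10: CDB Mul1=9; issue ADD r1<-Add3 | r0:Add2,r1:Add3,r2:Mul2,r3:Add1,r4:-1,r5:1
c11: CDB Add2=16 | r0:16,r1:Add3,r2:Mul2,r3:Add1,r4:-1,r5:1
c12: CDB Mul2=90 | r0:16,r1:Add3,r2:90,r3:Add1,r4:-1,r5:1
c13: - | r0:16,r1:Add3,r2:90,r3:Add1,r4:-1,r5:1
c14: CDB Add1=91 | r0:16,r1:Add3,r2:90,r3:91,r4:-1,r5:1
c15: - | r0:16,r1:Add3,r2:90,r3:91,r4:-1,r5:1

STATUS = TAG Add3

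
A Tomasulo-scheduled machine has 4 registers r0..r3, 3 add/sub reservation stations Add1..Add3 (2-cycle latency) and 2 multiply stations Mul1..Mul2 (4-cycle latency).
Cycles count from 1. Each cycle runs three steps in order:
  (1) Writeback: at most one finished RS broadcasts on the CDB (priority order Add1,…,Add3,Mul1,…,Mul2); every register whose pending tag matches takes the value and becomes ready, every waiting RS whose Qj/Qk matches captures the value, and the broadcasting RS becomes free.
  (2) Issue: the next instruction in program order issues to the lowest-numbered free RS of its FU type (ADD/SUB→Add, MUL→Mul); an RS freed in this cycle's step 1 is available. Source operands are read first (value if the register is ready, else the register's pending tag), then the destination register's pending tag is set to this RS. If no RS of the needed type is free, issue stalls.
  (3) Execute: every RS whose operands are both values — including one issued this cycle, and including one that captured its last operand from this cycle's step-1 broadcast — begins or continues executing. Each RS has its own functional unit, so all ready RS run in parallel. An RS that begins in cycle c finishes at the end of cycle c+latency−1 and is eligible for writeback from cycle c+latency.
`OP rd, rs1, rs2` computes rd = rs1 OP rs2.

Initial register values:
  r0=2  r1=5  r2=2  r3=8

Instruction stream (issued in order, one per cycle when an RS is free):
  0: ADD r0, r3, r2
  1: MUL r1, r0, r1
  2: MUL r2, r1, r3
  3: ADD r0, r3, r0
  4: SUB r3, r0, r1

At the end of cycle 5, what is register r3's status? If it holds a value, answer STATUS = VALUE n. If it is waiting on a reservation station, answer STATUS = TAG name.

STATUS = TAG Add2

  c1: issue ADD r0<-Add1  regs: r0:Add1,r1:5,r2:2,r3:8
  c2: issue MUL r1<-Mul1  regs: r0:Add1,r1:Mul1,r2:2,r3:8
  c3: CDB Add1=10; issue MUL r2<-Mul2  regs: r0:10,r1:Mul1,r2:Mul2,r3:8
  c4: issue ADD r0<-Add1  regs: r0:Add1,r1:Mul1,r2:Mul2,r3:8
  c5: issue SUB r3<-Add2  regs: r0:Add1,r1:Mul1,r2:Mul2,r3:Add2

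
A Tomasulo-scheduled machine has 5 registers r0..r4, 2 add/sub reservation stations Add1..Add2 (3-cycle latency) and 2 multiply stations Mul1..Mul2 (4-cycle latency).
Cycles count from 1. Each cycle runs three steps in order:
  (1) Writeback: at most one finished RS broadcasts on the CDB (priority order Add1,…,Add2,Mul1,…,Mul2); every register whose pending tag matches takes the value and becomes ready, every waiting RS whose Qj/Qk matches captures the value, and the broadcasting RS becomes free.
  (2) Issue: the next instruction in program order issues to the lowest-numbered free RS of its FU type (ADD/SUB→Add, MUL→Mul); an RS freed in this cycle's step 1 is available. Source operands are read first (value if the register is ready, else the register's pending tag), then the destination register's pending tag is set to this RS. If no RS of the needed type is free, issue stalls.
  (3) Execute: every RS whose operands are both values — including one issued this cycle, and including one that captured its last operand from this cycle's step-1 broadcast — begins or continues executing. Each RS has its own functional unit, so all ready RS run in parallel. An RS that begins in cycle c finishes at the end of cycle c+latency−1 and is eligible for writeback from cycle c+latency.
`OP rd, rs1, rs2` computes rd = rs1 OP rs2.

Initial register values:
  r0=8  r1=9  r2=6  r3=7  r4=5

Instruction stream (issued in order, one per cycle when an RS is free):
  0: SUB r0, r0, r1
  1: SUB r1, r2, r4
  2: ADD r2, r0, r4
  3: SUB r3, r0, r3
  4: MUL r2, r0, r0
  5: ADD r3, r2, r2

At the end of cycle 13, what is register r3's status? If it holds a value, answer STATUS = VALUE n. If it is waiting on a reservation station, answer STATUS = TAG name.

  c1: issue SUB r0<-Add1  regs: r0:Add1,r1:9,r2:6,r3:7,r4:5
  c2: issue SUB r1<-Add2  regs: r0:Add1,r1:Add2,r2:6,r3:7,r4:5
  c3: stall  regs: r0:Add1,r1:Add2,r2:6,r3:7,r4:5
  c4: CDB Add1=-1; issue ADD r2<-Add1  regs: r0:-1,r1:Add2,r2:Add1,r3:7,r4:5
  c5: CDB Add2=1; issue SUB r3<-Add2  regs: r0:-1,r1:1,r2:Add1,r3:Add2,r4:5
  c6: issue MUL r2<-Mul1  regs: r0:-1,r1:1,r2:Mul1,r3:Add2,r4:5
  c7: CDB Add1=4; issue ADD r3<-Add1  regs: r0:-1,r1:1,r2:Mul1,r3:Add1,r4:5
  c8: CDB Add2=-8  regs: r0:-1,r1:1,r2:Mul1,r3:Add1,r4:5
  c9: -  regs: r0:-1,r1:1,r2:Mul1,r3:Add1,r4:5
  c10: CDB Mul1=1  regs: r0:-1,r1:1,r2:1,r3:Add1,r4:5
  c11: -  regs: r0:-1,r1:1,r2:1,r3:Add1,r4:5
  c12: -  regs: r0:-1,r1:1,r2:1,r3:Add1,r4:5
  c13: CDB Add1=2  regs: r0:-1,r1:1,r2:1,r3:2,r4:5

STATUS = VALUE 2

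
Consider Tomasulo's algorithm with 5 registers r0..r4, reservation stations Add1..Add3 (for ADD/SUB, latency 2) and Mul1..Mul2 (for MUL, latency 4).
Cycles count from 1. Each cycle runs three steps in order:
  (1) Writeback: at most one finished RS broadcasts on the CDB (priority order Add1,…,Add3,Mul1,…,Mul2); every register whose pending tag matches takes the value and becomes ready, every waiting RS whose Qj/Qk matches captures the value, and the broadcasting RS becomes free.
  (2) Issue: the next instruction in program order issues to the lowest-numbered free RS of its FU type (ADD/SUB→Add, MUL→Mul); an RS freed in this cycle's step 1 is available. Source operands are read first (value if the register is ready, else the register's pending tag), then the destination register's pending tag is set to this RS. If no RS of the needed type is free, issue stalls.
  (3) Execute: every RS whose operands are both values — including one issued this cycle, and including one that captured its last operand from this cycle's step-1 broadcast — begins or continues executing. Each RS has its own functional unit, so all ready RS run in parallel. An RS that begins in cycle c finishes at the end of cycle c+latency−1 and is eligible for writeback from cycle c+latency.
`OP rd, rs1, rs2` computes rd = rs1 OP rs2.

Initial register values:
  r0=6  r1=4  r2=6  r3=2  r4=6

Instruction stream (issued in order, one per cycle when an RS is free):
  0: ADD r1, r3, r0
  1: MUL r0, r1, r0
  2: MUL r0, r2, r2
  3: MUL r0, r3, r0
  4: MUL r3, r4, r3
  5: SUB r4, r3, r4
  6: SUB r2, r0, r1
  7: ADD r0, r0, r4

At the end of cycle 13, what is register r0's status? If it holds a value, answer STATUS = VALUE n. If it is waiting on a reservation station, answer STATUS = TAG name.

cycle 1: issue ADD r1<-Add1 // r0:6,r1:Add1,r2:6,r3:2,r4:6
cycle 2: issue MUL r0<-Mul1 // r0:Mul1,r1:Add1,r2:6,r3:2,r4:6
cycle 3: CDB Add1=8; issue MUL r0<-Mul2 // r0:Mul2,r1:8,r2:6,r3:2,r4:6
cycle 4: stall // r0:Mul2,r1:8,r2:6,r3:2,r4:6
cycle 5: stall // r0:Mul2,r1:8,r2:6,r3:2,r4:6
cycle 6: stall // r0:Mul2,r1:8,r2:6,r3:2,r4:6
cycle 7: CDB Mul1=48; issue MUL r0<-Mul1 // r0:Mul1,r1:8,r2:6,r3:2,r4:6
cycle 8: CDB Mul2=36; issue MUL r3<-Mul2 // r0:Mul1,r1:8,r2:6,r3:Mul2,r4:6
cycle 9: issue SUB r4<-Add1 // r0:Mul1,r1:8,r2:6,r3:Mul2,r4:Add1
cycle 10: issue SUB r2<-Add2 // r0:Mul1,r1:8,r2:Add2,r3:Mul2,r4:Add1
cycle 11: issue ADD r0<-Add3 // r0:Add3,r1:8,r2:Add2,r3:Mul2,r4:Add1
cycle 12: CDB Mul1=72 // r0:Add3,r1:8,r2:Add2,r3:Mul2,r4:Add1
cycle 13: CDB Mul2=12 // r0:Add3,r1:8,r2:Add2,r3:12,r4:Add1

STATUS = TAG Add3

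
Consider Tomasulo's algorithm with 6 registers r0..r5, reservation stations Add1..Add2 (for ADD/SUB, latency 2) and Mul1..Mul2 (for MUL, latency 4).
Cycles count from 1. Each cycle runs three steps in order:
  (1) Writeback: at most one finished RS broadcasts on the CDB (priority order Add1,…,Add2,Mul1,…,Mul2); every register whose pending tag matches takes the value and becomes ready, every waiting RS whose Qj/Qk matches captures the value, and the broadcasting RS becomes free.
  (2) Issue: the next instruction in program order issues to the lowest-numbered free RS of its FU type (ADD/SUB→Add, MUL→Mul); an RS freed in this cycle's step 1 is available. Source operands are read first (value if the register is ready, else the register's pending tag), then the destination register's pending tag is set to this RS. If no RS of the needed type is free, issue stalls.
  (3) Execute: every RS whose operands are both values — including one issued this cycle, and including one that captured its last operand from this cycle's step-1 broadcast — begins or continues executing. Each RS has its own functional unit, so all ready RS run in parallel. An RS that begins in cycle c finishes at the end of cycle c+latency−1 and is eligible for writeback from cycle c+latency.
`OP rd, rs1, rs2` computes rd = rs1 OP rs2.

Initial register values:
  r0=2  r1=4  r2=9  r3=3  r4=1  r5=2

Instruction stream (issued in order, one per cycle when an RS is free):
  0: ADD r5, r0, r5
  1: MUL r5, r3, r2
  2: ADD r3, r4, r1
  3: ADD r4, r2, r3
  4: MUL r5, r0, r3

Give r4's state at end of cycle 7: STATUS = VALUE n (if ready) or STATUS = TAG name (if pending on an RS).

STATUS = VALUE 14

cycle 1: issue ADD r5<-Add1 // r0:2,r1:4,r2:9,r3:3,r4:1,r5:Add1
cycle 2: issue MUL r5<-Mul1 // r0:2,r1:4,r2:9,r3:3,r4:1,r5:Mul1
cycle 3: CDB Add1=4; issue ADD r3<-Add1 // r0:2,r1:4,r2:9,r3:Add1,r4:1,r5:Mul1
cycle 4: issue ADD r4<-Add2 // r0:2,r1:4,r2:9,r3:Add1,r4:Add2,r5:Mul1
cycle 5: CDB Add1=5; issue MUL r5<-Mul2 // r0:2,r1:4,r2:9,r3:5,r4:Add2,r5:Mul2
cycle 6: CDB Mul1=27 // r0:2,r1:4,r2:9,r3:5,r4:Add2,r5:Mul2
cycle 7: CDB Add2=14 // r0:2,r1:4,r2:9,r3:5,r4:14,r5:Mul2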